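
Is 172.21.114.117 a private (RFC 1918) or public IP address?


RFC 1918 private ranges:
  10.0.0.0/8 (10.0.0.0 - 10.255.255.255)
  172.16.0.0/12 (172.16.0.0 - 172.31.255.255)
  192.168.0.0/16 (192.168.0.0 - 192.168.255.255)
Private (in 172.16.0.0/12)


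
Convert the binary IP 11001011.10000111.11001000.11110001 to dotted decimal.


11001011 = 203
10000111 = 135
11001000 = 200
11110001 = 241
IP: 203.135.200.241


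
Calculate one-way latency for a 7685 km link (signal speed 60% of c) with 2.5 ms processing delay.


Speed = 0.6 * 3e5 km/s = 180000 km/s
Propagation delay = 7685 / 180000 = 0.0427 s = 42.6944 ms
Processing delay = 2.5 ms
Total one-way latency = 45.1944 ms


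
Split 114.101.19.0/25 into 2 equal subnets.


New prefix = 25 + 1 = 26
Each subnet has 64 addresses
  114.101.19.0/26
  114.101.19.64/26
Subnets: 114.101.19.0/26, 114.101.19.64/26


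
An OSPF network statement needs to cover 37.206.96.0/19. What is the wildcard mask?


Subnet mask: 255.255.224.0
Wildcard = 255.255.255.255 - subnet mask
255 - 255 = 0
255 - 255 = 0
255 - 224 = 31
255 - 0 = 255
Wildcard: 0.0.31.255


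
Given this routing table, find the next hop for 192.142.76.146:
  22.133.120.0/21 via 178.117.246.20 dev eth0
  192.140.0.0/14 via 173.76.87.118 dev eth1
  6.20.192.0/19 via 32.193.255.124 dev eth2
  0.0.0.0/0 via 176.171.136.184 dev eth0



Longest prefix match for 192.142.76.146:
  /21 22.133.120.0: no
  /14 192.140.0.0: MATCH
  /19 6.20.192.0: no
  /0 0.0.0.0: MATCH
Selected: next-hop 173.76.87.118 via eth1 (matched /14)


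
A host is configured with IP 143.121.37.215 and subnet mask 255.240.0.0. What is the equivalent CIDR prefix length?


Binary: 11111111.11110000.00000000.00000000
Count leading 1s
Prefix: /12


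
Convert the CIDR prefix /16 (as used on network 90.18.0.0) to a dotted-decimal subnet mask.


/16 means 16 network bits, 16 host bits
Binary: 11111111111111110000000000000000
Mask: 255.255.0.0


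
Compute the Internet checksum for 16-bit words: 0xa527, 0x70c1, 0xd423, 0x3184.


Sum all words (with carry folding):
+ 0xa527 = 0xa527
+ 0x70c1 = 0x15e9
+ 0xd423 = 0xea0c
+ 0x3184 = 0x1b91
One's complement: ~0x1b91
Checksum = 0xe46e


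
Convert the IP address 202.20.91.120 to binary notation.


202 = 11001010
20 = 00010100
91 = 01011011
120 = 01111000
Binary: 11001010.00010100.01011011.01111000


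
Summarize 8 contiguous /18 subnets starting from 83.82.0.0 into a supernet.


Original prefix: /18
Number of subnets: 8 = 2^3
New prefix = 18 - 3 = 15
Supernet: 83.82.0.0/15


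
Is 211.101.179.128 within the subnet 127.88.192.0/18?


Subnet network: 127.88.192.0
Test IP AND mask: 211.101.128.0
No, 211.101.179.128 is not in 127.88.192.0/18


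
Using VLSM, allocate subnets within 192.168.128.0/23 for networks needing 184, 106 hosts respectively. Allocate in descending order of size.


184 hosts -> /24 (254 usable): 192.168.128.0/24
106 hosts -> /25 (126 usable): 192.168.129.0/25
Allocation: 192.168.128.0/24 (184 hosts, 254 usable); 192.168.129.0/25 (106 hosts, 126 usable)


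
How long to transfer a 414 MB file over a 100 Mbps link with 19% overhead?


Effective throughput = 100 * (1 - 19/100) = 81 Mbps
File size in Mb = 414 * 8 = 3312 Mb
Time = 3312 / 81
Time = 40.8889 seconds


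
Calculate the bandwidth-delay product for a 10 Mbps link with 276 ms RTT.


BDP = bandwidth * RTT
= 10 Mbps * 276 ms
= 10 * 1e6 * 276 / 1000 bits
= 2760000 bits
= 345000 bytes
= 336.9141 KB
BDP = 2760000 bits (345000 bytes)


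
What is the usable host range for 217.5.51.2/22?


Network: 217.5.48.0
Broadcast: 217.5.51.255
First usable = network + 1
Last usable = broadcast - 1
Range: 217.5.48.1 to 217.5.51.254


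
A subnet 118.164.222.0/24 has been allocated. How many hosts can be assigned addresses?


Host bits = 32 - 24 = 8
Total addresses = 2^8 = 256
Usable = total - 2 (network and broadcast)
Usable hosts: 254


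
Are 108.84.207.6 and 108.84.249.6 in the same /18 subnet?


Mask: 255.255.192.0
108.84.207.6 AND mask = 108.84.192.0
108.84.249.6 AND mask = 108.84.192.0
Yes, same subnet (108.84.192.0)


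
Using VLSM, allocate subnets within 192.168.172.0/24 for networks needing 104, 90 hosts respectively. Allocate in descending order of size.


104 hosts -> /25 (126 usable): 192.168.172.0/25
90 hosts -> /25 (126 usable): 192.168.172.128/25
Allocation: 192.168.172.0/25 (104 hosts, 126 usable); 192.168.172.128/25 (90 hosts, 126 usable)


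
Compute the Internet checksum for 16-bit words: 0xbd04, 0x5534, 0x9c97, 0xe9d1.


Sum all words (with carry folding):
+ 0xbd04 = 0xbd04
+ 0x5534 = 0x1239
+ 0x9c97 = 0xaed0
+ 0xe9d1 = 0x98a2
One's complement: ~0x98a2
Checksum = 0x675d


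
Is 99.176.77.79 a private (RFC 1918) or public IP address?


RFC 1918 private ranges:
  10.0.0.0/8 (10.0.0.0 - 10.255.255.255)
  172.16.0.0/12 (172.16.0.0 - 172.31.255.255)
  192.168.0.0/16 (192.168.0.0 - 192.168.255.255)
Public (not in any RFC 1918 range)


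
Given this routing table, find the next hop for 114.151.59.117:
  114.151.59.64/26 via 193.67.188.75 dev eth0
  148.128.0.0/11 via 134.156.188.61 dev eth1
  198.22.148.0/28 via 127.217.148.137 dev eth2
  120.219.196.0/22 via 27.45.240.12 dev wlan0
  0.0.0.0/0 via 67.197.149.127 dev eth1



Longest prefix match for 114.151.59.117:
  /26 114.151.59.64: MATCH
  /11 148.128.0.0: no
  /28 198.22.148.0: no
  /22 120.219.196.0: no
  /0 0.0.0.0: MATCH
Selected: next-hop 193.67.188.75 via eth0 (matched /26)


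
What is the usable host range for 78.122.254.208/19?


Network: 78.122.224.0
Broadcast: 78.122.255.255
First usable = network + 1
Last usable = broadcast - 1
Range: 78.122.224.1 to 78.122.255.254


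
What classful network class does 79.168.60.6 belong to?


First octet: 79
Binary: 01001111
0xxxxxxx -> Class A (1-126)
Class A, default mask 255.0.0.0 (/8)


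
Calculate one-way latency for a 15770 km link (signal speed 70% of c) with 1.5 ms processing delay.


Speed = 0.7 * 3e5 km/s = 210000 km/s
Propagation delay = 15770 / 210000 = 0.0751 s = 75.0952 ms
Processing delay = 1.5 ms
Total one-way latency = 76.5952 ms


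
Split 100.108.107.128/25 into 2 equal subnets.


New prefix = 25 + 1 = 26
Each subnet has 64 addresses
  100.108.107.128/26
  100.108.107.192/26
Subnets: 100.108.107.128/26, 100.108.107.192/26


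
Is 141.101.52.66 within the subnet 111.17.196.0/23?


Subnet network: 111.17.196.0
Test IP AND mask: 141.101.52.0
No, 141.101.52.66 is not in 111.17.196.0/23


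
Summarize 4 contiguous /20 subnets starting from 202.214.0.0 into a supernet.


Original prefix: /20
Number of subnets: 4 = 2^2
New prefix = 20 - 2 = 18
Supernet: 202.214.0.0/18


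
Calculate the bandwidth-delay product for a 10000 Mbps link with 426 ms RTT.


BDP = bandwidth * RTT
= 10000 Mbps * 426 ms
= 10000 * 1e6 * 426 / 1000 bits
= 4260000000 bits
= 532500000 bytes
= 520019.5312 KB
BDP = 4260000000 bits (532500000 bytes)


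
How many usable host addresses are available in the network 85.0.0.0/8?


Host bits = 32 - 8 = 24
Total addresses = 2^24 = 16777216
Usable = total - 2 (network and broadcast)
Usable hosts: 16777214


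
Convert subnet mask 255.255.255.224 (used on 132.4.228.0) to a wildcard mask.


Subnet mask: 255.255.255.224
Wildcard = 255.255.255.255 - subnet mask
255 - 255 = 0
255 - 255 = 0
255 - 255 = 0
255 - 224 = 31
Wildcard: 0.0.0.31


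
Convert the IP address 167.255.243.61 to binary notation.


167 = 10100111
255 = 11111111
243 = 11110011
61 = 00111101
Binary: 10100111.11111111.11110011.00111101


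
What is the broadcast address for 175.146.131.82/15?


Network: 175.146.0.0/15
Host bits = 17
Set all host bits to 1:
Broadcast: 175.147.255.255


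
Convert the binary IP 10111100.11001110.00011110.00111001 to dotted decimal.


10111100 = 188
11001110 = 206
00011110 = 30
00111001 = 57
IP: 188.206.30.57


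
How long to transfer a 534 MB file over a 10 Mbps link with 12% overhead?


Effective throughput = 10 * (1 - 12/100) = 8.8 Mbps
File size in Mb = 534 * 8 = 4272 Mb
Time = 4272 / 8.8
Time = 485.4545 seconds


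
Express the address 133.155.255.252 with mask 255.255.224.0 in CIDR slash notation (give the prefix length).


Binary: 11111111.11111111.11100000.00000000
Count leading 1s
Prefix: /19


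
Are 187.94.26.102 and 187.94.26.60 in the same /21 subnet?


Mask: 255.255.248.0
187.94.26.102 AND mask = 187.94.24.0
187.94.26.60 AND mask = 187.94.24.0
Yes, same subnet (187.94.24.0)


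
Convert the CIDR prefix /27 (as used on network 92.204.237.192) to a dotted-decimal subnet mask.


/27 means 27 network bits, 5 host bits
Binary: 11111111111111111111111111100000
Mask: 255.255.255.224


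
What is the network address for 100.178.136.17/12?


IP:   01100100.10110010.10001000.00010001
Mask: 11111111.11110000.00000000.00000000
AND operation:
Net:  01100100.10110000.00000000.00000000
Network: 100.176.0.0/12


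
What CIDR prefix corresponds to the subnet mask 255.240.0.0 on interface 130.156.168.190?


Binary: 11111111.11110000.00000000.00000000
Count leading 1s
Prefix: /12


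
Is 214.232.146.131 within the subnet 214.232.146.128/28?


Subnet network: 214.232.146.128
Test IP AND mask: 214.232.146.128
Yes, 214.232.146.131 is in 214.232.146.128/28


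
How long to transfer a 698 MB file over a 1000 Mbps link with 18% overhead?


Effective throughput = 1000 * (1 - 18/100) = 820.0 Mbps
File size in Mb = 698 * 8 = 5584 Mb
Time = 5584 / 820.0
Time = 6.8098 seconds


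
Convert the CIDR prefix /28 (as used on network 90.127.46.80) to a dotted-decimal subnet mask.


/28 means 28 network bits, 4 host bits
Binary: 11111111111111111111111111110000
Mask: 255.255.255.240


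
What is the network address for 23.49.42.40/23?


IP:   00010111.00110001.00101010.00101000
Mask: 11111111.11111111.11111110.00000000
AND operation:
Net:  00010111.00110001.00101010.00000000
Network: 23.49.42.0/23


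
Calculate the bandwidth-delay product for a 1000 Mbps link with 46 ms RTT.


BDP = bandwidth * RTT
= 1000 Mbps * 46 ms
= 1000 * 1e6 * 46 / 1000 bits
= 46000000 bits
= 5750000 bytes
= 5615.2344 KB
BDP = 46000000 bits (5750000 bytes)


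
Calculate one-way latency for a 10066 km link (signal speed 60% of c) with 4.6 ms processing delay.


Speed = 0.6 * 3e5 km/s = 180000 km/s
Propagation delay = 10066 / 180000 = 0.0559 s = 55.9222 ms
Processing delay = 4.6 ms
Total one-way latency = 60.5222 ms


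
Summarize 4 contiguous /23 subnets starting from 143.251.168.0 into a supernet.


Original prefix: /23
Number of subnets: 4 = 2^2
New prefix = 23 - 2 = 21
Supernet: 143.251.168.0/21


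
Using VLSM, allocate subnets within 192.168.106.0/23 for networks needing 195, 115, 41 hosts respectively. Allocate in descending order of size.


195 hosts -> /24 (254 usable): 192.168.106.0/24
115 hosts -> /25 (126 usable): 192.168.107.0/25
41 hosts -> /26 (62 usable): 192.168.107.128/26
Allocation: 192.168.106.0/24 (195 hosts, 254 usable); 192.168.107.0/25 (115 hosts, 126 usable); 192.168.107.128/26 (41 hosts, 62 usable)


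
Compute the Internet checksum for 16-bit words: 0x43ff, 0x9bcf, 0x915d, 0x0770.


Sum all words (with carry folding):
+ 0x43ff = 0x43ff
+ 0x9bcf = 0xdfce
+ 0x915d = 0x712c
+ 0x0770 = 0x789c
One's complement: ~0x789c
Checksum = 0x8763


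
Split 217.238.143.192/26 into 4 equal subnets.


New prefix = 26 + 2 = 28
Each subnet has 16 addresses
  217.238.143.192/28
  217.238.143.208/28
  217.238.143.224/28
  217.238.143.240/28
Subnets: 217.238.143.192/28, 217.238.143.208/28, 217.238.143.224/28, 217.238.143.240/28


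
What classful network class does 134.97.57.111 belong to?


First octet: 134
Binary: 10000110
10xxxxxx -> Class B (128-191)
Class B, default mask 255.255.0.0 (/16)


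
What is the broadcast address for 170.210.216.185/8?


Network: 170.0.0.0/8
Host bits = 24
Set all host bits to 1:
Broadcast: 170.255.255.255


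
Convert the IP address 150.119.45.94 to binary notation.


150 = 10010110
119 = 01110111
45 = 00101101
94 = 01011110
Binary: 10010110.01110111.00101101.01011110


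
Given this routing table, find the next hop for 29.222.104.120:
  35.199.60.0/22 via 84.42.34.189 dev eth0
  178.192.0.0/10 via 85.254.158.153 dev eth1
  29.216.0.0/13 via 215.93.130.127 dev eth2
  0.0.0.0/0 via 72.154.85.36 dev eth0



Longest prefix match for 29.222.104.120:
  /22 35.199.60.0: no
  /10 178.192.0.0: no
  /13 29.216.0.0: MATCH
  /0 0.0.0.0: MATCH
Selected: next-hop 215.93.130.127 via eth2 (matched /13)


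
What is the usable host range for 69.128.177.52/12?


Network: 69.128.0.0
Broadcast: 69.143.255.255
First usable = network + 1
Last usable = broadcast - 1
Range: 69.128.0.1 to 69.143.255.254


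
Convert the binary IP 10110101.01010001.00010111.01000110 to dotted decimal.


10110101 = 181
01010001 = 81
00010111 = 23
01000110 = 70
IP: 181.81.23.70


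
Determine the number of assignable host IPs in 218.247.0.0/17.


Host bits = 32 - 17 = 15
Total addresses = 2^15 = 32768
Usable = total - 2 (network and broadcast)
Usable hosts: 32766


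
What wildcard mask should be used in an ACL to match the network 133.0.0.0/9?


Subnet mask: 255.128.0.0
Wildcard = 255.255.255.255 - subnet mask
255 - 255 = 0
255 - 128 = 127
255 - 0 = 255
255 - 0 = 255
Wildcard: 0.127.255.255


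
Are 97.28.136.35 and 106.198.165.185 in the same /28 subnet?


Mask: 255.255.255.240
97.28.136.35 AND mask = 97.28.136.32
106.198.165.185 AND mask = 106.198.165.176
No, different subnets (97.28.136.32 vs 106.198.165.176)


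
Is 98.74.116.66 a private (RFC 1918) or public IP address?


RFC 1918 private ranges:
  10.0.0.0/8 (10.0.0.0 - 10.255.255.255)
  172.16.0.0/12 (172.16.0.0 - 172.31.255.255)
  192.168.0.0/16 (192.168.0.0 - 192.168.255.255)
Public (not in any RFC 1918 range)


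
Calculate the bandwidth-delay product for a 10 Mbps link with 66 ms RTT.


BDP = bandwidth * RTT
= 10 Mbps * 66 ms
= 10 * 1e6 * 66 / 1000 bits
= 660000 bits
= 82500 bytes
= 80.5664 KB
BDP = 660000 bits (82500 bytes)


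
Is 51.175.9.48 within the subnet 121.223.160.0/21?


Subnet network: 121.223.160.0
Test IP AND mask: 51.175.8.0
No, 51.175.9.48 is not in 121.223.160.0/21


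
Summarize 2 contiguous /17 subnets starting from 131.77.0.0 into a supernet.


Original prefix: /17
Number of subnets: 2 = 2^1
New prefix = 17 - 1 = 16
Supernet: 131.77.0.0/16


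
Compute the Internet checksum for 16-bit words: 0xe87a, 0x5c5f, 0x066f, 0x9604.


Sum all words (with carry folding):
+ 0xe87a = 0xe87a
+ 0x5c5f = 0x44da
+ 0x066f = 0x4b49
+ 0x9604 = 0xe14d
One's complement: ~0xe14d
Checksum = 0x1eb2


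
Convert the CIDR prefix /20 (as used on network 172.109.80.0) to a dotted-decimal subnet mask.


/20 means 20 network bits, 12 host bits
Binary: 11111111111111111111000000000000
Mask: 255.255.240.0


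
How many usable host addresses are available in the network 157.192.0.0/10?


Host bits = 32 - 10 = 22
Total addresses = 2^22 = 4194304
Usable = total - 2 (network and broadcast)
Usable hosts: 4194302


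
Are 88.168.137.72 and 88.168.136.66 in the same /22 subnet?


Mask: 255.255.252.0
88.168.137.72 AND mask = 88.168.136.0
88.168.136.66 AND mask = 88.168.136.0
Yes, same subnet (88.168.136.0)


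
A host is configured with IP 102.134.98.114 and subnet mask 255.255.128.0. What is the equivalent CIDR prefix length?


Binary: 11111111.11111111.10000000.00000000
Count leading 1s
Prefix: /17


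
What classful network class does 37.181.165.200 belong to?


First octet: 37
Binary: 00100101
0xxxxxxx -> Class A (1-126)
Class A, default mask 255.0.0.0 (/8)


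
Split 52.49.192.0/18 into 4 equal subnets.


New prefix = 18 + 2 = 20
Each subnet has 4096 addresses
  52.49.192.0/20
  52.49.208.0/20
  52.49.224.0/20
  52.49.240.0/20
Subnets: 52.49.192.0/20, 52.49.208.0/20, 52.49.224.0/20, 52.49.240.0/20


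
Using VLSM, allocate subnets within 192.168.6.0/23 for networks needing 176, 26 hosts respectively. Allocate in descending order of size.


176 hosts -> /24 (254 usable): 192.168.6.0/24
26 hosts -> /27 (30 usable): 192.168.7.0/27
Allocation: 192.168.6.0/24 (176 hosts, 254 usable); 192.168.7.0/27 (26 hosts, 30 usable)


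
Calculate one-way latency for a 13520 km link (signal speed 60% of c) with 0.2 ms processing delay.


Speed = 0.6 * 3e5 km/s = 180000 km/s
Propagation delay = 13520 / 180000 = 0.0751 s = 75.1111 ms
Processing delay = 0.2 ms
Total one-way latency = 75.3111 ms


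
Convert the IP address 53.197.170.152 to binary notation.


53 = 00110101
197 = 11000101
170 = 10101010
152 = 10011000
Binary: 00110101.11000101.10101010.10011000


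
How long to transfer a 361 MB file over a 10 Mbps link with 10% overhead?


Effective throughput = 10 * (1 - 10/100) = 9 Mbps
File size in Mb = 361 * 8 = 2888 Mb
Time = 2888 / 9
Time = 320.8889 seconds


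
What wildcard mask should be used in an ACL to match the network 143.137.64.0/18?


Subnet mask: 255.255.192.0
Wildcard = 255.255.255.255 - subnet mask
255 - 255 = 0
255 - 255 = 0
255 - 192 = 63
255 - 0 = 255
Wildcard: 0.0.63.255


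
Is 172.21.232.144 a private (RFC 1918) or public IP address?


RFC 1918 private ranges:
  10.0.0.0/8 (10.0.0.0 - 10.255.255.255)
  172.16.0.0/12 (172.16.0.0 - 172.31.255.255)
  192.168.0.0/16 (192.168.0.0 - 192.168.255.255)
Private (in 172.16.0.0/12)


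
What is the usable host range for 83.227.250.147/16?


Network: 83.227.0.0
Broadcast: 83.227.255.255
First usable = network + 1
Last usable = broadcast - 1
Range: 83.227.0.1 to 83.227.255.254


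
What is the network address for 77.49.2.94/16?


IP:   01001101.00110001.00000010.01011110
Mask: 11111111.11111111.00000000.00000000
AND operation:
Net:  01001101.00110001.00000000.00000000
Network: 77.49.0.0/16


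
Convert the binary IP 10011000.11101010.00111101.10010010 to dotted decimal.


10011000 = 152
11101010 = 234
00111101 = 61
10010010 = 146
IP: 152.234.61.146


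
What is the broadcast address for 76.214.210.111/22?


Network: 76.214.208.0/22
Host bits = 10
Set all host bits to 1:
Broadcast: 76.214.211.255


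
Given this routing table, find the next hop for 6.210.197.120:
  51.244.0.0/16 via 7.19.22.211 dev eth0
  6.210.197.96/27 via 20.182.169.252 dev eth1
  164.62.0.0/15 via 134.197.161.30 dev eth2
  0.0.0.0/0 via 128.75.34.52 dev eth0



Longest prefix match for 6.210.197.120:
  /16 51.244.0.0: no
  /27 6.210.197.96: MATCH
  /15 164.62.0.0: no
  /0 0.0.0.0: MATCH
Selected: next-hop 20.182.169.252 via eth1 (matched /27)


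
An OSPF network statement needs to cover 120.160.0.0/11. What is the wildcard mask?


Subnet mask: 255.224.0.0
Wildcard = 255.255.255.255 - subnet mask
255 - 255 = 0
255 - 224 = 31
255 - 0 = 255
255 - 0 = 255
Wildcard: 0.31.255.255


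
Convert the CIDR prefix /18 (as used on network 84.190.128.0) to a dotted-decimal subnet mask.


/18 means 18 network bits, 14 host bits
Binary: 11111111111111111100000000000000
Mask: 255.255.192.0


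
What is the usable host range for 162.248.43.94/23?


Network: 162.248.42.0
Broadcast: 162.248.43.255
First usable = network + 1
Last usable = broadcast - 1
Range: 162.248.42.1 to 162.248.43.254


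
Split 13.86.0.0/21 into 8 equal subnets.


New prefix = 21 + 3 = 24
Each subnet has 256 addresses
  13.86.0.0/24
  13.86.1.0/24
  13.86.2.0/24
  13.86.3.0/24
  13.86.4.0/24
  13.86.5.0/24
  13.86.6.0/24
  13.86.7.0/24
Subnets: 13.86.0.0/24, 13.86.1.0/24, 13.86.2.0/24, 13.86.3.0/24, 13.86.4.0/24, 13.86.5.0/24, 13.86.6.0/24, 13.86.7.0/24


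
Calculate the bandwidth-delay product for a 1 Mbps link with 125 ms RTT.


BDP = bandwidth * RTT
= 1 Mbps * 125 ms
= 1 * 1e6 * 125 / 1000 bits
= 125000 bits
= 15625 bytes
= 15.2588 KB
BDP = 125000 bits (15625 bytes)


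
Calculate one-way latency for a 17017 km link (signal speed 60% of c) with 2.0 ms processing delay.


Speed = 0.6 * 3e5 km/s = 180000 km/s
Propagation delay = 17017 / 180000 = 0.0945 s = 94.5389 ms
Processing delay = 2.0 ms
Total one-way latency = 96.5389 ms


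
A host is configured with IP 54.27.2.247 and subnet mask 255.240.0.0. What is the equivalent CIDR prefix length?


Binary: 11111111.11110000.00000000.00000000
Count leading 1s
Prefix: /12


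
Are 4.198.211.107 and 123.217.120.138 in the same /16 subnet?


Mask: 255.255.0.0
4.198.211.107 AND mask = 4.198.0.0
123.217.120.138 AND mask = 123.217.0.0
No, different subnets (4.198.0.0 vs 123.217.0.0)


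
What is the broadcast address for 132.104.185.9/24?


Network: 132.104.185.0/24
Host bits = 8
Set all host bits to 1:
Broadcast: 132.104.185.255


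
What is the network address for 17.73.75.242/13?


IP:   00010001.01001001.01001011.11110010
Mask: 11111111.11111000.00000000.00000000
AND operation:
Net:  00010001.01001000.00000000.00000000
Network: 17.72.0.0/13


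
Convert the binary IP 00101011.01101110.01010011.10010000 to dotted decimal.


00101011 = 43
01101110 = 110
01010011 = 83
10010000 = 144
IP: 43.110.83.144


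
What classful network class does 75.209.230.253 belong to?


First octet: 75
Binary: 01001011
0xxxxxxx -> Class A (1-126)
Class A, default mask 255.0.0.0 (/8)


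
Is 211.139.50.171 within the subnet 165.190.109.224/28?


Subnet network: 165.190.109.224
Test IP AND mask: 211.139.50.160
No, 211.139.50.171 is not in 165.190.109.224/28


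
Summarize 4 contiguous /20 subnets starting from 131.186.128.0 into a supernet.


Original prefix: /20
Number of subnets: 4 = 2^2
New prefix = 20 - 2 = 18
Supernet: 131.186.128.0/18


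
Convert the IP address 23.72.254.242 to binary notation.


23 = 00010111
72 = 01001000
254 = 11111110
242 = 11110010
Binary: 00010111.01001000.11111110.11110010


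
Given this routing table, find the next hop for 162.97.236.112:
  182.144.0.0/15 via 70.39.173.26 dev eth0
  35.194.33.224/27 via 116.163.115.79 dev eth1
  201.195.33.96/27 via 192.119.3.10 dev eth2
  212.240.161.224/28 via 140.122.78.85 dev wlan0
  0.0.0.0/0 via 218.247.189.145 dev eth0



Longest prefix match for 162.97.236.112:
  /15 182.144.0.0: no
  /27 35.194.33.224: no
  /27 201.195.33.96: no
  /28 212.240.161.224: no
  /0 0.0.0.0: MATCH
Selected: next-hop 218.247.189.145 via eth0 (matched /0)


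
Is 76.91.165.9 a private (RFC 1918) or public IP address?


RFC 1918 private ranges:
  10.0.0.0/8 (10.0.0.0 - 10.255.255.255)
  172.16.0.0/12 (172.16.0.0 - 172.31.255.255)
  192.168.0.0/16 (192.168.0.0 - 192.168.255.255)
Public (not in any RFC 1918 range)


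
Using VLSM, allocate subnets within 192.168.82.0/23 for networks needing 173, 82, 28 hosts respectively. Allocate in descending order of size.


173 hosts -> /24 (254 usable): 192.168.82.0/24
82 hosts -> /25 (126 usable): 192.168.83.0/25
28 hosts -> /27 (30 usable): 192.168.83.128/27
Allocation: 192.168.82.0/24 (173 hosts, 254 usable); 192.168.83.0/25 (82 hosts, 126 usable); 192.168.83.128/27 (28 hosts, 30 usable)


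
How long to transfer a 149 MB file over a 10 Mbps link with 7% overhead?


Effective throughput = 10 * (1 - 7/100) = 9.3 Mbps
File size in Mb = 149 * 8 = 1192 Mb
Time = 1192 / 9.3
Time = 128.172 seconds


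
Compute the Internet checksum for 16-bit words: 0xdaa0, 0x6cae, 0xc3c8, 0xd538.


Sum all words (with carry folding):
+ 0xdaa0 = 0xdaa0
+ 0x6cae = 0x474f
+ 0xc3c8 = 0x0b18
+ 0xd538 = 0xe050
One's complement: ~0xe050
Checksum = 0x1faf


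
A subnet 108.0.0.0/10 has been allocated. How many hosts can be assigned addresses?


Host bits = 32 - 10 = 22
Total addresses = 2^22 = 4194304
Usable = total - 2 (network and broadcast)
Usable hosts: 4194302


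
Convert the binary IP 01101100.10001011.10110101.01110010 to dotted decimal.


01101100 = 108
10001011 = 139
10110101 = 181
01110010 = 114
IP: 108.139.181.114


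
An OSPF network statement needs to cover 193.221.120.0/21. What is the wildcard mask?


Subnet mask: 255.255.248.0
Wildcard = 255.255.255.255 - subnet mask
255 - 255 = 0
255 - 255 = 0
255 - 248 = 7
255 - 0 = 255
Wildcard: 0.0.7.255


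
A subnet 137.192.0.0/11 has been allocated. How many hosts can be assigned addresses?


Host bits = 32 - 11 = 21
Total addresses = 2^21 = 2097152
Usable = total - 2 (network and broadcast)
Usable hosts: 2097150


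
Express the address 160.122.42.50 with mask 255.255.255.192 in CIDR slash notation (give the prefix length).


Binary: 11111111.11111111.11111111.11000000
Count leading 1s
Prefix: /26


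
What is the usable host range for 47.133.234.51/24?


Network: 47.133.234.0
Broadcast: 47.133.234.255
First usable = network + 1
Last usable = broadcast - 1
Range: 47.133.234.1 to 47.133.234.254


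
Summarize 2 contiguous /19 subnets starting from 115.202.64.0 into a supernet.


Original prefix: /19
Number of subnets: 2 = 2^1
New prefix = 19 - 1 = 18
Supernet: 115.202.64.0/18


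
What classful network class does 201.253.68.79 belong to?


First octet: 201
Binary: 11001001
110xxxxx -> Class C (192-223)
Class C, default mask 255.255.255.0 (/24)


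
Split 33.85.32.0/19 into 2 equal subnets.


New prefix = 19 + 1 = 20
Each subnet has 4096 addresses
  33.85.32.0/20
  33.85.48.0/20
Subnets: 33.85.32.0/20, 33.85.48.0/20


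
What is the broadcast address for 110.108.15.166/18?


Network: 110.108.0.0/18
Host bits = 14
Set all host bits to 1:
Broadcast: 110.108.63.255


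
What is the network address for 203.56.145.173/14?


IP:   11001011.00111000.10010001.10101101
Mask: 11111111.11111100.00000000.00000000
AND operation:
Net:  11001011.00111000.00000000.00000000
Network: 203.56.0.0/14


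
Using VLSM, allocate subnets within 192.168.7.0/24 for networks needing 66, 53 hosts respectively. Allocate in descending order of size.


66 hosts -> /25 (126 usable): 192.168.7.0/25
53 hosts -> /26 (62 usable): 192.168.7.128/26
Allocation: 192.168.7.0/25 (66 hosts, 126 usable); 192.168.7.128/26 (53 hosts, 62 usable)


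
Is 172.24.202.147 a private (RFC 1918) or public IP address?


RFC 1918 private ranges:
  10.0.0.0/8 (10.0.0.0 - 10.255.255.255)
  172.16.0.0/12 (172.16.0.0 - 172.31.255.255)
  192.168.0.0/16 (192.168.0.0 - 192.168.255.255)
Private (in 172.16.0.0/12)


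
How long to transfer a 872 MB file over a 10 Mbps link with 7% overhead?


Effective throughput = 10 * (1 - 7/100) = 9.3 Mbps
File size in Mb = 872 * 8 = 6976 Mb
Time = 6976 / 9.3
Time = 750.1075 seconds


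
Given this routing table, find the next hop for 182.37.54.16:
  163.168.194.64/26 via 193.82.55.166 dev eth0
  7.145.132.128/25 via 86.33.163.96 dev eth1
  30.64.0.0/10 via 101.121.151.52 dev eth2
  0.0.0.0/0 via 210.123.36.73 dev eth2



Longest prefix match for 182.37.54.16:
  /26 163.168.194.64: no
  /25 7.145.132.128: no
  /10 30.64.0.0: no
  /0 0.0.0.0: MATCH
Selected: next-hop 210.123.36.73 via eth2 (matched /0)


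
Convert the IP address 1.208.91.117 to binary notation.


1 = 00000001
208 = 11010000
91 = 01011011
117 = 01110101
Binary: 00000001.11010000.01011011.01110101


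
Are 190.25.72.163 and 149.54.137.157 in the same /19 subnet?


Mask: 255.255.224.0
190.25.72.163 AND mask = 190.25.64.0
149.54.137.157 AND mask = 149.54.128.0
No, different subnets (190.25.64.0 vs 149.54.128.0)


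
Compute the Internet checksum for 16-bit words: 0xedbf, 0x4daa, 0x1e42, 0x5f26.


Sum all words (with carry folding):
+ 0xedbf = 0xedbf
+ 0x4daa = 0x3b6a
+ 0x1e42 = 0x59ac
+ 0x5f26 = 0xb8d2
One's complement: ~0xb8d2
Checksum = 0x472d


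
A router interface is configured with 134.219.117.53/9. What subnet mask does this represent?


/9 means 9 network bits, 23 host bits
Binary: 11111111100000000000000000000000
Mask: 255.128.0.0


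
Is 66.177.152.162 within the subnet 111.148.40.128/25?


Subnet network: 111.148.40.128
Test IP AND mask: 66.177.152.128
No, 66.177.152.162 is not in 111.148.40.128/25


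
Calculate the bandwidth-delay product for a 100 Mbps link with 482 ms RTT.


BDP = bandwidth * RTT
= 100 Mbps * 482 ms
= 100 * 1e6 * 482 / 1000 bits
= 48200000 bits
= 6025000 bytes
= 5883.7891 KB
BDP = 48200000 bits (6025000 bytes)


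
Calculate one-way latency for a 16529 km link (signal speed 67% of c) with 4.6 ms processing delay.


Speed = 0.67 * 3e5 km/s = 201000 km/s
Propagation delay = 16529 / 201000 = 0.0822 s = 82.2338 ms
Processing delay = 4.6 ms
Total one-way latency = 86.8338 ms


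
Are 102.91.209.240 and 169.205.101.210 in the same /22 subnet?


Mask: 255.255.252.0
102.91.209.240 AND mask = 102.91.208.0
169.205.101.210 AND mask = 169.205.100.0
No, different subnets (102.91.208.0 vs 169.205.100.0)


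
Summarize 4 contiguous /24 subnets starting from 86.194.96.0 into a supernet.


Original prefix: /24
Number of subnets: 4 = 2^2
New prefix = 24 - 2 = 22
Supernet: 86.194.96.0/22


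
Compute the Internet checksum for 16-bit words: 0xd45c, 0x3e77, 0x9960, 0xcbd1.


Sum all words (with carry folding):
+ 0xd45c = 0xd45c
+ 0x3e77 = 0x12d4
+ 0x9960 = 0xac34
+ 0xcbd1 = 0x7806
One's complement: ~0x7806
Checksum = 0x87f9


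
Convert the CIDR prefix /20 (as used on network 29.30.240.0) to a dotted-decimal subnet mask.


/20 means 20 network bits, 12 host bits
Binary: 11111111111111111111000000000000
Mask: 255.255.240.0


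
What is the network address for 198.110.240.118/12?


IP:   11000110.01101110.11110000.01110110
Mask: 11111111.11110000.00000000.00000000
AND operation:
Net:  11000110.01100000.00000000.00000000
Network: 198.96.0.0/12


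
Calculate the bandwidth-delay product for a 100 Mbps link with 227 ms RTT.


BDP = bandwidth * RTT
= 100 Mbps * 227 ms
= 100 * 1e6 * 227 / 1000 bits
= 22700000 bits
= 2837500 bytes
= 2770.9961 KB
BDP = 22700000 bits (2837500 bytes)


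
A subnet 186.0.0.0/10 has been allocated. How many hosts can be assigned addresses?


Host bits = 32 - 10 = 22
Total addresses = 2^22 = 4194304
Usable = total - 2 (network and broadcast)
Usable hosts: 4194302


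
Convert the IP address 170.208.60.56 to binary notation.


170 = 10101010
208 = 11010000
60 = 00111100
56 = 00111000
Binary: 10101010.11010000.00111100.00111000


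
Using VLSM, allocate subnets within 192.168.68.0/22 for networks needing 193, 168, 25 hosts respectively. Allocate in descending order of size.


193 hosts -> /24 (254 usable): 192.168.68.0/24
168 hosts -> /24 (254 usable): 192.168.69.0/24
25 hosts -> /27 (30 usable): 192.168.70.0/27
Allocation: 192.168.68.0/24 (193 hosts, 254 usable); 192.168.69.0/24 (168 hosts, 254 usable); 192.168.70.0/27 (25 hosts, 30 usable)


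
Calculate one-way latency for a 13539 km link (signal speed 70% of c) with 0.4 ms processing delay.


Speed = 0.7 * 3e5 km/s = 210000 km/s
Propagation delay = 13539 / 210000 = 0.0645 s = 64.4714 ms
Processing delay = 0.4 ms
Total one-way latency = 64.8714 ms


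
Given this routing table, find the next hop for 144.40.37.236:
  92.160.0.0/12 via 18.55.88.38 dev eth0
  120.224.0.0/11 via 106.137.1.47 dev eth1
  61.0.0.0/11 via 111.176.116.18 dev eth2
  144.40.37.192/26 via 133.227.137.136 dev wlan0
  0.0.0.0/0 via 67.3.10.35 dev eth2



Longest prefix match for 144.40.37.236:
  /12 92.160.0.0: no
  /11 120.224.0.0: no
  /11 61.0.0.0: no
  /26 144.40.37.192: MATCH
  /0 0.0.0.0: MATCH
Selected: next-hop 133.227.137.136 via wlan0 (matched /26)


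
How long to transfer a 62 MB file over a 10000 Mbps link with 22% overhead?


Effective throughput = 10000 * (1 - 22/100) = 7800 Mbps
File size in Mb = 62 * 8 = 496 Mb
Time = 496 / 7800
Time = 0.0636 seconds


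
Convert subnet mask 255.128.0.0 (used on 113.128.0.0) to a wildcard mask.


Subnet mask: 255.128.0.0
Wildcard = 255.255.255.255 - subnet mask
255 - 255 = 0
255 - 128 = 127
255 - 0 = 255
255 - 0 = 255
Wildcard: 0.127.255.255


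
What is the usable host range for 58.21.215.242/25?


Network: 58.21.215.128
Broadcast: 58.21.215.255
First usable = network + 1
Last usable = broadcast - 1
Range: 58.21.215.129 to 58.21.215.254


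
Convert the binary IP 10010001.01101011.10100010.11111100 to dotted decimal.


10010001 = 145
01101011 = 107
10100010 = 162
11111100 = 252
IP: 145.107.162.252


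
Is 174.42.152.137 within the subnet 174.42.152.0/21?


Subnet network: 174.42.152.0
Test IP AND mask: 174.42.152.0
Yes, 174.42.152.137 is in 174.42.152.0/21


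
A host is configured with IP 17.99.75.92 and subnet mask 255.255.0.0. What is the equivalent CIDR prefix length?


Binary: 11111111.11111111.00000000.00000000
Count leading 1s
Prefix: /16


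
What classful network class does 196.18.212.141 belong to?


First octet: 196
Binary: 11000100
110xxxxx -> Class C (192-223)
Class C, default mask 255.255.255.0 (/24)


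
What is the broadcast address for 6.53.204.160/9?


Network: 6.0.0.0/9
Host bits = 23
Set all host bits to 1:
Broadcast: 6.127.255.255


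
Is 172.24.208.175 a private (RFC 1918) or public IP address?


RFC 1918 private ranges:
  10.0.0.0/8 (10.0.0.0 - 10.255.255.255)
  172.16.0.0/12 (172.16.0.0 - 172.31.255.255)
  192.168.0.0/16 (192.168.0.0 - 192.168.255.255)
Private (in 172.16.0.0/12)


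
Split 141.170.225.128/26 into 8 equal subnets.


New prefix = 26 + 3 = 29
Each subnet has 8 addresses
  141.170.225.128/29
  141.170.225.136/29
  141.170.225.144/29
  141.170.225.152/29
  141.170.225.160/29
  141.170.225.168/29
  141.170.225.176/29
  141.170.225.184/29
Subnets: 141.170.225.128/29, 141.170.225.136/29, 141.170.225.144/29, 141.170.225.152/29, 141.170.225.160/29, 141.170.225.168/29, 141.170.225.176/29, 141.170.225.184/29


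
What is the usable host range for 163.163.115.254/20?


Network: 163.163.112.0
Broadcast: 163.163.127.255
First usable = network + 1
Last usable = broadcast - 1
Range: 163.163.112.1 to 163.163.127.254


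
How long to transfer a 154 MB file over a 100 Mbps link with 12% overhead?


Effective throughput = 100 * (1 - 12/100) = 88 Mbps
File size in Mb = 154 * 8 = 1232 Mb
Time = 1232 / 88
Time = 14 seconds


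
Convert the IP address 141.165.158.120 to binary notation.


141 = 10001101
165 = 10100101
158 = 10011110
120 = 01111000
Binary: 10001101.10100101.10011110.01111000


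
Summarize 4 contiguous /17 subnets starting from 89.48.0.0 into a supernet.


Original prefix: /17
Number of subnets: 4 = 2^2
New prefix = 17 - 2 = 15
Supernet: 89.48.0.0/15


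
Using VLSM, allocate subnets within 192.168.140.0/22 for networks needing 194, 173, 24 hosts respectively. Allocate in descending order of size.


194 hosts -> /24 (254 usable): 192.168.140.0/24
173 hosts -> /24 (254 usable): 192.168.141.0/24
24 hosts -> /27 (30 usable): 192.168.142.0/27
Allocation: 192.168.140.0/24 (194 hosts, 254 usable); 192.168.141.0/24 (173 hosts, 254 usable); 192.168.142.0/27 (24 hosts, 30 usable)


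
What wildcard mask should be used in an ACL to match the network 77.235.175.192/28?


Subnet mask: 255.255.255.240
Wildcard = 255.255.255.255 - subnet mask
255 - 255 = 0
255 - 255 = 0
255 - 255 = 0
255 - 240 = 15
Wildcard: 0.0.0.15


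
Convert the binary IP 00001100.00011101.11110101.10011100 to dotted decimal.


00001100 = 12
00011101 = 29
11110101 = 245
10011100 = 156
IP: 12.29.245.156


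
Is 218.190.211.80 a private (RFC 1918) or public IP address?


RFC 1918 private ranges:
  10.0.0.0/8 (10.0.0.0 - 10.255.255.255)
  172.16.0.0/12 (172.16.0.0 - 172.31.255.255)
  192.168.0.0/16 (192.168.0.0 - 192.168.255.255)
Public (not in any RFC 1918 range)


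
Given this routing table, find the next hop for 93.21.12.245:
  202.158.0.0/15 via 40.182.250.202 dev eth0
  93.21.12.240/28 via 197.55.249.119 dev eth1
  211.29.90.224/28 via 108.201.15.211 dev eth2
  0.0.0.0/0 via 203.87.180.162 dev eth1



Longest prefix match for 93.21.12.245:
  /15 202.158.0.0: no
  /28 93.21.12.240: MATCH
  /28 211.29.90.224: no
  /0 0.0.0.0: MATCH
Selected: next-hop 197.55.249.119 via eth1 (matched /28)


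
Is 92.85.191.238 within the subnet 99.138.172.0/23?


Subnet network: 99.138.172.0
Test IP AND mask: 92.85.190.0
No, 92.85.191.238 is not in 99.138.172.0/23


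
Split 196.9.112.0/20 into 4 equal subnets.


New prefix = 20 + 2 = 22
Each subnet has 1024 addresses
  196.9.112.0/22
  196.9.116.0/22
  196.9.120.0/22
  196.9.124.0/22
Subnets: 196.9.112.0/22, 196.9.116.0/22, 196.9.120.0/22, 196.9.124.0/22


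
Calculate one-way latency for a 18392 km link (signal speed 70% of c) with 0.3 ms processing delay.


Speed = 0.7 * 3e5 km/s = 210000 km/s
Propagation delay = 18392 / 210000 = 0.0876 s = 87.581 ms
Processing delay = 0.3 ms
Total one-way latency = 87.881 ms


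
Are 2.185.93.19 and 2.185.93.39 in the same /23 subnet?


Mask: 255.255.254.0
2.185.93.19 AND mask = 2.185.92.0
2.185.93.39 AND mask = 2.185.92.0
Yes, same subnet (2.185.92.0)


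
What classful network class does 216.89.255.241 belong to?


First octet: 216
Binary: 11011000
110xxxxx -> Class C (192-223)
Class C, default mask 255.255.255.0 (/24)


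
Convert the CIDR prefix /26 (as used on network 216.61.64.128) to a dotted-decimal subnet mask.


/26 means 26 network bits, 6 host bits
Binary: 11111111111111111111111111000000
Mask: 255.255.255.192


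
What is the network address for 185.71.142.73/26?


IP:   10111001.01000111.10001110.01001001
Mask: 11111111.11111111.11111111.11000000
AND operation:
Net:  10111001.01000111.10001110.01000000
Network: 185.71.142.64/26


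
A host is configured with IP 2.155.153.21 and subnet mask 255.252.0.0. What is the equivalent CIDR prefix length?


Binary: 11111111.11111100.00000000.00000000
Count leading 1s
Prefix: /14


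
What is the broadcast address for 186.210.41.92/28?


Network: 186.210.41.80/28
Host bits = 4
Set all host bits to 1:
Broadcast: 186.210.41.95


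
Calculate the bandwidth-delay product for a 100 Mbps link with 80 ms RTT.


BDP = bandwidth * RTT
= 100 Mbps * 80 ms
= 100 * 1e6 * 80 / 1000 bits
= 8000000 bits
= 1000000 bytes
= 976.5625 KB
BDP = 8000000 bits (1000000 bytes)


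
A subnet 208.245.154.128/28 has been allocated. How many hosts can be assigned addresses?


Host bits = 32 - 28 = 4
Total addresses = 2^4 = 16
Usable = total - 2 (network and broadcast)
Usable hosts: 14


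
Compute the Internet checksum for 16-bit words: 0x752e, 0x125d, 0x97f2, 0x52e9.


Sum all words (with carry folding):
+ 0x752e = 0x752e
+ 0x125d = 0x878b
+ 0x97f2 = 0x1f7e
+ 0x52e9 = 0x7267
One's complement: ~0x7267
Checksum = 0x8d98


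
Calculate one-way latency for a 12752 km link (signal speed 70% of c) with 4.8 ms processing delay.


Speed = 0.7 * 3e5 km/s = 210000 km/s
Propagation delay = 12752 / 210000 = 0.0607 s = 60.7238 ms
Processing delay = 4.8 ms
Total one-way latency = 65.5238 ms


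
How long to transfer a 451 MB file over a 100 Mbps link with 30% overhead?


Effective throughput = 100 * (1 - 30/100) = 70 Mbps
File size in Mb = 451 * 8 = 3608 Mb
Time = 3608 / 70
Time = 51.5429 seconds


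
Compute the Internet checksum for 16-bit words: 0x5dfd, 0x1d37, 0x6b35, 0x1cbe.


Sum all words (with carry folding):
+ 0x5dfd = 0x5dfd
+ 0x1d37 = 0x7b34
+ 0x6b35 = 0xe669
+ 0x1cbe = 0x0328
One's complement: ~0x0328
Checksum = 0xfcd7


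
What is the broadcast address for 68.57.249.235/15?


Network: 68.56.0.0/15
Host bits = 17
Set all host bits to 1:
Broadcast: 68.57.255.255


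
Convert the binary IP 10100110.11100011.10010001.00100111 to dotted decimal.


10100110 = 166
11100011 = 227
10010001 = 145
00100111 = 39
IP: 166.227.145.39


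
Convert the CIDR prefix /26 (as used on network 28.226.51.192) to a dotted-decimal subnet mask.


/26 means 26 network bits, 6 host bits
Binary: 11111111111111111111111111000000
Mask: 255.255.255.192
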